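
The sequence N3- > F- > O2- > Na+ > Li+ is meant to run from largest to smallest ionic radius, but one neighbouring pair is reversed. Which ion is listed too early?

Compare adjacent ions: they are isoelectronic (10 e⁻) and F has more protons than O (9 vs 8), making F- smaller — yet in this decreasing list F- sits before O2-. Nothing else is reversed, so F- should move one place to the right.

F-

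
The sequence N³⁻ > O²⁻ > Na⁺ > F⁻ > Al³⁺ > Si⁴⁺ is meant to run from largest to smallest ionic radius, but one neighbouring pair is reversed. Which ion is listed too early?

Compare adjacent ions: both have 10 electrons but Z(Na)=11 > Z(F)=9, so Na⁺ should be the smaller of the two — yet in this decreasing list Na⁺ sits before F⁻. Nothing else is reversed, so Na⁺ should move one place to the right.

Na⁺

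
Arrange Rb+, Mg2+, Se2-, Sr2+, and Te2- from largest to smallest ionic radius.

Work out protons and electrons: Mg2+: 10 e⁻, Z=12, Sr2+: 36 e⁻, Z=38, Rb+: 36 e⁻, Z=37, Se2-: 36 e⁻, Z=34, Te2-: 54 e⁻, Z=52. Mg2+ < Sr2+ (same group, 2 shells fewer); Sr2+ < Rb+ (isoelectronic, higher Z=38 is smaller); Rb+ < Se2- (isoelectronic, higher Z=37 is smaller); Se2- < Te2- (same group, period 4 vs 5).

Te2- > Se2- > Rb+ > Sr2+ > Mg2+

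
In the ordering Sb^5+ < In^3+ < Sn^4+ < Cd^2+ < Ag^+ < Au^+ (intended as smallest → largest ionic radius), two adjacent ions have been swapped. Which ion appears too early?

Check each adjacent pair. In^3+ and Sn^4+ are reversed: both have 46 electrons but Z(Sn)=50 > Z(In)=49, so Sn^4+ should be the smaller of the two. No other neighbouring pair contradicts the periodic trends, so In^3+ is the ion listed too early.

In^3+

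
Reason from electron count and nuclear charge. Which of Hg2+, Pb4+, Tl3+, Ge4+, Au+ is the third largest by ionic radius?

First list Z and electron count for each: Ge4+: 28 e⁻, Z=32, Pb4+: 78 e⁻, Z=82, Tl3+: 78 e⁻, Z=81, Hg2+: 78 e⁻, Z=80, Au+: 78 e⁻, Z=79. Ge4+ < Pb4+ (same group, period 4 vs 6); Pb4+ < Tl3+ (both 78 e⁻, Z=82>81); Tl3+ < Hg2+ (both 78 e⁻, Z=81>80); Hg2+ < Au+ (isoelectronic, higher Z=80 is smaller).
Full ascending order: Ge4+ < Pb4+ < Tl3+ < Hg2+ < Au+. Counting from the largest, position 3 is Tl3+.

Tl3+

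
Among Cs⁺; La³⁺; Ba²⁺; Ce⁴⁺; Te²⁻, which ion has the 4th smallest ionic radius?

Cs⁺

All of these have 54 electrons (isoelectronic). With the same electron cloud, the ion with the most protons pulls it in tightest. Nuclear charges: Ce⁴⁺ (Z=58), La³⁺ (Z=57), Ba²⁺ (Z=56), Cs⁺ (Z=55), Te²⁻ (Z=52). Highest Z is smallest.
That gives Ce⁴⁺ < La³⁺ < Ba²⁺ < Cs⁺ < Te²⁻. From the smallest end, number 4 is Cs⁺.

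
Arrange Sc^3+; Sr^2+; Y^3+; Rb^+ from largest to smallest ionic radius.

Rb^+ > Sr^2+ > Y^3+ > Sc^3+

Electron counts and nuclear charges: Sc^3+ (Z=21, 18 e⁻), Y^3+ (Z=39, 36 e⁻), Sr^2+ (Z=38, 36 e⁻), Rb^+ (Z=37, 36 e⁻). Sc^3+ < Y^3+ (same group, period 4 vs 5); Y^3+ < Sr^2+ (both 36 e⁻, Z=39>38); Sr^2+ < Rb^+ (isoelectronic, higher Z=38 is smaller).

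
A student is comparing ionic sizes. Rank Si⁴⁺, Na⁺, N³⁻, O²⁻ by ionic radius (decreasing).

All of these have 10 electrons (isoelectronic). With the same electron cloud, the ion with the most protons pulls it in tightest. Nuclear charges: Si⁴⁺ (Z=14), Na⁺ (Z=11), O²⁻ (Z=8), N³⁻ (Z=7). Highest Z is smallest.

N³⁻ > O²⁻ > Na⁺ > Si⁴⁺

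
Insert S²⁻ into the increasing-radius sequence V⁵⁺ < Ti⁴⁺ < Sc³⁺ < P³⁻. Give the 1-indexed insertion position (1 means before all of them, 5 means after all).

4

These species are isoelectronic with 18 electrons. The only difference is the number of protons: V⁵⁺ (Z=23), Ti⁴⁺ (Z=22), Sc³⁺ (Z=21), S²⁻ (Z=16), P³⁻ (Z=15). The strongest nuclear pull (V⁵⁺) gives the smallest ion.
With S²⁻ included the full order is V⁵⁺ < Ti⁴⁺ < Sc³⁺ < S²⁻ < P³⁻, so it takes position 4.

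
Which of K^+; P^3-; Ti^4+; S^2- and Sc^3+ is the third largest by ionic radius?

K^+

These species are isoelectronic with 18 electrons. The only difference is the number of protons: Ti^4+ (Z=22), Sc^3+ (Z=21), K^+ (Z=19), S^2- (Z=16), P^3- (Z=15). The strongest nuclear pull (Ti^4+) gives the smallest ion.
Ordering: Ti^4+ < Sc^3+ < K^+ < S^2- < P^3-. The third largest is K^+.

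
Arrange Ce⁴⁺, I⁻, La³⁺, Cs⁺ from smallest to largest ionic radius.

Ce⁴⁺ < La³⁺ < Cs⁺ < I⁻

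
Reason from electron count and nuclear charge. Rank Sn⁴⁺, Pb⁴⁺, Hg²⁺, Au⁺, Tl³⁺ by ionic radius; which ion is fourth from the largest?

Electron counts and nuclear charges: Sn⁴⁺: 46 e⁻, Z=50, Pb⁴⁺: 78 e⁻, Z=82, Tl³⁺: 78 e⁻, Z=81, Hg²⁺: 78 e⁻, Z=80, Au⁺: 78 e⁻, Z=79. Sn⁴⁺ < Pb⁴⁺ (same group, 1 shell fewer); Pb⁴⁺ < Tl³⁺ (both 78 e⁻, Z=82>81); Tl³⁺ < Hg²⁺ (isoelectronic, higher Z=81 is smaller); Hg²⁺ < Au⁺ (isoelectronic, higher Z=80 is smaller).
That gives Sn⁴⁺ < Pb⁴⁺ < Tl³⁺ < Hg²⁺ < Au⁺. From the largest end, number 4 is Pb⁴⁺.

Pb⁴⁺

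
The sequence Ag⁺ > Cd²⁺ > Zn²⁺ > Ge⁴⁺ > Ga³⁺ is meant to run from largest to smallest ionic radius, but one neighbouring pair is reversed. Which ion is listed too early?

Ge⁴⁺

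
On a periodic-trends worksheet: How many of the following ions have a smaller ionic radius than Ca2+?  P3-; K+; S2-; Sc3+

Each ion has 18 electrons. The ranking follows nuclear charge in reverse — greater Z gives a smaller radius. Sc3+ (Z=21), Ca2+ (Z=20), K+ (Z=19), S2- (Z=16), P3- (Z=15).
Relative to Ca2+, the ions that are smaller are Sc3+. That's 1.

1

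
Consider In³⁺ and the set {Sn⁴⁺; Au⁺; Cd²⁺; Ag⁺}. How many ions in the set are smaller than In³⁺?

1

Electron counts and nuclear charges: Sn⁴⁺ has 46 e⁻ (Z=50), In³⁺ has 46 e⁻ (Z=49), Cd²⁺ has 46 e⁻ (Z=48), Ag⁺ has 46 e⁻ (Z=47), Au⁺ has 78 e⁻ (Z=79). Sn⁴⁺ < In³⁺ (isoelectronic, higher Z=50 is smaller); In³⁺ < Cd²⁺ (isoelectronic, higher Z=49 is smaller); Cd²⁺ < Ag⁺ (isoelectronic, higher Z=48 is smaller); Ag⁺ < Au⁺ (same group, 1 shell fewer).
Overall: Sn⁴⁺ < In³⁺ < Cd²⁺ < Ag⁺ < Au⁺. In³⁺ has 1 below it and 3 above. That's 1.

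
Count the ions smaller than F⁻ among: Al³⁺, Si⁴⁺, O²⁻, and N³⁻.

2

These species are isoelectronic with 10 electrons. The only difference is the number of protons: Si⁴⁺ (Z=14), Al³⁺ (Z=13), F⁻ (Z=9), O²⁻ (Z=8), N³⁻ (Z=7). The strongest nuclear pull (Si⁴⁺) gives the smallest ion.
Relative to F⁻, the ions that are smaller are Si⁴⁺, Al³⁺. That's 2.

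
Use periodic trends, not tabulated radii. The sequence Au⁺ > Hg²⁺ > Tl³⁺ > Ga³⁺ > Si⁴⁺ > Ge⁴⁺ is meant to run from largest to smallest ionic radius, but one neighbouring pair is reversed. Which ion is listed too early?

Si⁴⁺

The pair Si⁴⁺, Ge⁴⁺ is the wrong way round — same group and charge — period 3 sits above period 4, so Si⁴⁺ is smaller. All other adjacent pairs agree with periodic trends, so Si⁴⁺ is the misplaced ion.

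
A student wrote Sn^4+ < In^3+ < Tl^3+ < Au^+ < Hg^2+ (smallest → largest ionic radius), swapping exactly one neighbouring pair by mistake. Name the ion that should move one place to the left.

Hg^2+

Check each adjacent pair. Au^+ and Hg^2+ are reversed: they are isoelectronic (78 e⁻) and Hg has more protons than Au (80 vs 79), making Hg^2+ smaller. No other neighbouring pair contradicts the periodic trends, so Hg^2+ is the ion listed too late.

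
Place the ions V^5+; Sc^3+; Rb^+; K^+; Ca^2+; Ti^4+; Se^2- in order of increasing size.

V^5+ < Ti^4+ < Sc^3+ < Ca^2+ < K^+ < Rb^+ < Se^2-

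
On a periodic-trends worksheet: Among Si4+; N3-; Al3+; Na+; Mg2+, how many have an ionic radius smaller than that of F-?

4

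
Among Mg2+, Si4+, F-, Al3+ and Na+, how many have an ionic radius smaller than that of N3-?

Each ion has 10 electrons. The ranking follows nuclear charge in reverse — greater Z gives a smaller radius. Si4+ (Z=14), Al3+ (Z=13), Mg2+ (Z=12), Na+ (Z=11), F- (Z=9), N3- (Z=7).
Overall: Si4+ < Al3+ < Mg2+ < Na+ < F- < N3-. N3- has 5 below it and 0 above. Count: 5.

5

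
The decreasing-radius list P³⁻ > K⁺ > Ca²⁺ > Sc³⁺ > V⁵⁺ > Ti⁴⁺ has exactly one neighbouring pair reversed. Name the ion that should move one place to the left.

Ti⁴⁺

Scanning neighbour by neighbour, only V⁵⁺/Ti⁴⁺ violates a trend: V⁵⁺ and Ti⁴⁺ share 18 electrons; the higher nuclear charge on V (Z=23) contracts it more, so V⁵⁺ < Ti⁴⁺. That makes Ti⁴⁺ the one sitting a position late relative to where it belongs.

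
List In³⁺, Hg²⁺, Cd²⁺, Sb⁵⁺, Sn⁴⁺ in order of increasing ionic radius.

Tabulating Z and e⁻: Sb⁵⁺ has 46 e⁻ (Z=51), Sn⁴⁺ has 46 e⁻ (Z=50), In³⁺ has 46 e⁻ (Z=49), Cd²⁺ has 46 e⁻ (Z=48), Hg²⁺ has 78 e⁻ (Z=80). Sb⁵⁺ < Sn⁴⁺ (isoelectronic, higher Z=51 is smaller); Sn⁴⁺ < In³⁺ (both 46 e⁻, Z=50>49); In³⁺ < Cd²⁺ (isoelectronic, higher Z=49 is smaller); Cd²⁺ < Hg²⁺ (same group, period 5 vs 6).

Sb⁵⁺ < Sn⁴⁺ < In³⁺ < Cd²⁺ < Hg²⁺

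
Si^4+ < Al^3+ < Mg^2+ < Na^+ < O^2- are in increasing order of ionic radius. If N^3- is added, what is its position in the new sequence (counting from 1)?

6

These species are isoelectronic with 10 electrons. The only difference is the number of protons: Si^4+ (Z=14), Al^3+ (Z=13), Mg^2+ (Z=12), Na^+ (Z=11), O^2- (Z=8), N^3- (Z=7). The strongest nuclear pull (Si^4+) gives the smallest ion.
With N^3- included the full order is Si^4+ < Al^3+ < Mg^2+ < Na^+ < O^2- < N^3-, so it takes position 6.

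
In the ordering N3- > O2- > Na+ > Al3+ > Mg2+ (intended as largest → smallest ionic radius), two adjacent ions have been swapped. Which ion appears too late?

Scanning neighbour by neighbour, only Al3+/Mg2+ violates a trend: they are isoelectronic (10 e⁻) and Al has more protons than Mg (13 vs 12), making Al3+ smaller. That makes Mg2+ the one sitting a position late relative to where it belongs.

Mg2+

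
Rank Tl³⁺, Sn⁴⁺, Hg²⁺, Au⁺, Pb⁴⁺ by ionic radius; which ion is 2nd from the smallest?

First list Z and electron count for each: Sn⁴⁺ (Z=50, 46 e⁻), Pb⁴⁺ (Z=82, 78 e⁻), Tl³⁺ (Z=81, 78 e⁻), Hg²⁺ (Z=80, 78 e⁻), Au⁺ (Z=79, 78 e⁻). Sn⁴⁺ < Pb⁴⁺ (same group, 1 shell fewer); Pb⁴⁺ < Tl³⁺ (isoelectronic, higher Z=82 is smaller); Tl³⁺ < Hg²⁺ (both 78 e⁻, Z=81>80); Hg²⁺ < Au⁺ (both 78 e⁻, Z=80>79).
So the order is Sn⁴⁺ < Pb⁴⁺ < Tl³⁺ < Hg²⁺ < Au⁺; the 2nd-smallest ion is Pb⁴⁺.

Pb⁴⁺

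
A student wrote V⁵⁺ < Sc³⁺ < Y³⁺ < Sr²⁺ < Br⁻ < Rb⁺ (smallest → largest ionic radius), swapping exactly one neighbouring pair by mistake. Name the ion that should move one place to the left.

Rb⁺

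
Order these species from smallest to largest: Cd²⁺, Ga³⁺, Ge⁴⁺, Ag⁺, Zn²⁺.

Work out protons and electrons: Ge⁴⁺ has 28 e⁻ (Z=32), Ga³⁺ has 28 e⁻ (Z=31), Zn²⁺ has 28 e⁻ (Z=30), Cd²⁺ has 46 e⁻ (Z=48), Ag⁺ has 46 e⁻ (Z=47). Ge⁴⁺ < Ga³⁺ (both 28 e⁻, Z=32>31); Ga³⁺ < Zn²⁺ (isoelectronic, higher Z=31 is smaller); Zn²⁺ < Cd²⁺ (same group, period 4 vs 5); Cd²⁺ < Ag⁺ (both 46 e⁻, Z=48>47).

Ge⁴⁺ < Ga³⁺ < Zn²⁺ < Cd²⁺ < Ag⁺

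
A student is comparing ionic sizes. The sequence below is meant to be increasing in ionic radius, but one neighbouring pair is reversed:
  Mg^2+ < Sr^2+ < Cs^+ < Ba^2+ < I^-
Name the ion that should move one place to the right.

Check each adjacent pair. Cs^+ and Ba^2+ are reversed: they are isoelectronic (54 e⁻) and Ba has more protons than Cs (56 vs 55), making Ba^2+ smaller. No other neighbouring pair contradicts the periodic trends, so Cs^+ is the ion listed too early.

Cs^+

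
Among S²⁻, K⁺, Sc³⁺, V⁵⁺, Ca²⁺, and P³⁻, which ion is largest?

P³⁻

Isoelectronic series (18 e⁻ each). Size is set by nuclear charge: more protons means a smaller ion. V⁵⁺ (Z=23), Sc³⁺ (Z=21), Ca²⁺ (Z=20), K⁺ (Z=19), S²⁻ (Z=16), P³⁻ (Z=15).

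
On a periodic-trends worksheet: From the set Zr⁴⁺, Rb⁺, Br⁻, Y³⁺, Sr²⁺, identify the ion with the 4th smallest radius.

These species are isoelectronic with 36 electrons. The only difference is the number of protons: Zr⁴⁺ (Z=40), Y³⁺ (Z=39), Sr²⁺ (Z=38), Rb⁺ (Z=37), Br⁻ (Z=35). The strongest nuclear pull (Zr⁴⁺) gives the smallest ion.
So the order is Zr⁴⁺ < Y³⁺ < Sr²⁺ < Rb⁺ < Br⁻; the 4th-smallest ion is Rb⁺.

Rb⁺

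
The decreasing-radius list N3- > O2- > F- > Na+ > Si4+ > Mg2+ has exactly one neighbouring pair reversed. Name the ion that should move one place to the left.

Mg2+

Check each adjacent pair. Si4+ and Mg2+ are reversed: they are isoelectronic (10 e⁻) and Si has more protons than Mg (14 vs 12), making Si4+ smaller. No other neighbouring pair contradicts the periodic trends, so Mg2+ is the ion listed too late.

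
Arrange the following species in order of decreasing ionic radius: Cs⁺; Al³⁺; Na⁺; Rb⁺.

Cs⁺ > Rb⁺ > Na⁺ > Al³⁺

Tabulating Z and e⁻: Al³⁺ (Z=13, 10 e⁻), Na⁺ (Z=11, 10 e⁻), Rb⁺ (Z=37, 36 e⁻), Cs⁺ (Z=55, 54 e⁻). Al³⁺ < Na⁺ (isoelectronic, higher Z=13 is smaller); Na⁺ < Rb⁺ (same group, period 3 vs 5); Rb⁺ < Cs⁺ (same group, 1 shell fewer).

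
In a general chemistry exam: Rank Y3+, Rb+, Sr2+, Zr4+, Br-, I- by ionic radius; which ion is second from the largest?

Br-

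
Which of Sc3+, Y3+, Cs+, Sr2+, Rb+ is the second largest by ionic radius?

Rb+

Electron counts and nuclear charges: Sc3+ has 18 e⁻ (Z=21), Y3+ has 36 e⁻ (Z=39), Sr2+ has 36 e⁻ (Z=38), Rb+ has 36 e⁻ (Z=37), Cs+ has 54 e⁻ (Z=55). Sc3+ < Y3+ (same group, period 4 vs 5); Y3+ < Sr2+ (both 36 e⁻, Z=39>38); Sr2+ < Rb+ (both 36 e⁻, Z=38>37); Rb+ < Cs+ (same group, period 5 vs 6).
Full ascending order: Sc3+ < Y3+ < Sr2+ < Rb+ < Cs+. Counting from the largest, position 2 is Rb+.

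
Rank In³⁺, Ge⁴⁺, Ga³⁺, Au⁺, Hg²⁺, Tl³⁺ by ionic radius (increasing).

Work out protons and electrons: Ge⁴⁺: 28 e⁻, Z=32, Ga³⁺: 28 e⁻, Z=31, In³⁺: 46 e⁻, Z=49, Tl³⁺: 78 e⁻, Z=81, Hg²⁺: 78 e⁻, Z=80, Au⁺: 78 e⁻, Z=79. Ge⁴⁺ < Ga³⁺ (both 28 e⁻, Z=32>31); Ga³⁺ < In³⁺ (same group, 1 shell fewer); In³⁺ < Tl³⁺ (same group, 1 shell fewer); Tl³⁺ < Hg²⁺ (isoelectronic, higher Z=81 is smaller); Hg²⁺ < Au⁺ (both 78 e⁻, Z=80>79).

Ge⁴⁺ < Ga³⁺ < In³⁺ < Tl³⁺ < Hg²⁺ < Au⁺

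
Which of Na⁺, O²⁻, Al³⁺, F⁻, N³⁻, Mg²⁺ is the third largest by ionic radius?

Isoelectronic series (10 e⁻ each). Size is set by nuclear charge: more protons means a smaller ion. Al³⁺ (Z=13), Mg²⁺ (Z=12), Na⁺ (Z=11), F⁻ (Z=9), O²⁻ (Z=8), N³⁻ (Z=7).
So the order is Al³⁺ < Mg²⁺ < Na⁺ < F⁻ < O²⁻ < N³⁻; the 3rd-largest ion is F⁻.

F⁻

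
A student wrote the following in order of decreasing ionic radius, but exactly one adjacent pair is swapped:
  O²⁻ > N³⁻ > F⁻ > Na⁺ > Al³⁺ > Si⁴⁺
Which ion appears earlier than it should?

Scanning neighbour by neighbour, only O²⁻/N³⁻ violates a trend: both have 10 electrons but Z(O)=8 > Z(N)=7, so O²⁻ should be the smaller of the two. That makes O²⁻ the one sitting a position early relative to where it belongs.

O²⁻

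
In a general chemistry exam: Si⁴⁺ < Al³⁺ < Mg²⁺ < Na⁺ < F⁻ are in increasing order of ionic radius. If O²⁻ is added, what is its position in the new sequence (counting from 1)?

These species are isoelectronic with 10 electrons. The only difference is the number of protons: Si⁴⁺ (Z=14), Al³⁺ (Z=13), Mg²⁺ (Z=12), Na⁺ (Z=11), F⁻ (Z=9), O²⁻ (Z=8). The strongest nuclear pull (Si⁴⁺) gives the smallest ion.
With O²⁻ included the full order is Si⁴⁺ < Al³⁺ < Mg²⁺ < Na⁺ < F⁻ < O²⁻, so it takes position 6.

6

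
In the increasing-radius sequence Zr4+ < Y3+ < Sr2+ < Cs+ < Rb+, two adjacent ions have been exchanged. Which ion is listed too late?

Check each adjacent pair. Cs+ and Rb+ are reversed: same group and charge — period 5 sits above period 6, so Rb+ is smaller. No other neighbouring pair contradicts the periodic trends, so Rb+ is the ion listed too late.

Rb+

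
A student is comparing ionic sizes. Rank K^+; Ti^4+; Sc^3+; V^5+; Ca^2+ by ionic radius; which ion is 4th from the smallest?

Ca^2+

All of these have 18 electrons (isoelectronic). With the same electron cloud, the ion with the most protons pulls it in tightest. Nuclear charges: V^5+ (Z=23), Ti^4+ (Z=22), Sc^3+ (Z=21), Ca^2+ (Z=20), K^+ (Z=19). Highest Z is smallest.
That gives V^5+ < Ti^4+ < Sc^3+ < Ca^2+ < K^+. From the smallest end, number 4 is Ca^2+.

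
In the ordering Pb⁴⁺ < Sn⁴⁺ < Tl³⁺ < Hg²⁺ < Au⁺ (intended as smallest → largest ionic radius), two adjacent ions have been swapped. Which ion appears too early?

Check each adjacent pair. Pb⁴⁺ and Sn⁴⁺ are reversed: same group and charge — period 5 sits above period 6, so Sn⁴⁺ is smaller. No other neighbouring pair contradicts the periodic trends, so Pb⁴⁺ is the ion listed too early.

Pb⁴⁺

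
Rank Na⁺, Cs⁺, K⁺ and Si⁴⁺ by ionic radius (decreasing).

First list Z and electron count for each: Si⁴⁺ has 10 e⁻ (Z=14), Na⁺ has 10 e⁻ (Z=11), K⁺ has 18 e⁻ (Z=19), Cs⁺ has 54 e⁻ (Z=55). Si⁴⁺ < Na⁺ (both 10 e⁻, Z=14>11); Na⁺ < K⁺ (same group, period 3 vs 4); K⁺ < Cs⁺ (same group, 2 shells fewer).

Cs⁺ > K⁺ > Na⁺ > Si⁴⁺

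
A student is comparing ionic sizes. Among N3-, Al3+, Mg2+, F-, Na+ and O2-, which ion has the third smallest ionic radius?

Each ion has 10 electrons. The ranking follows nuclear charge in reverse — greater Z gives a smaller radius. Al3+ (Z=13), Mg2+ (Z=12), Na+ (Z=11), F- (Z=9), O2- (Z=8), N3- (Z=7).
Ordering: Al3+ < Mg2+ < Na+ < F- < O2- < N3-. The third smallest is Na+.

Na+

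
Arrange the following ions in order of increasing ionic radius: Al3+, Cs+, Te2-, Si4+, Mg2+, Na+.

Si4+ < Al3+ < Mg2+ < Na+ < Cs+ < Te2-

Si4+ (Z=14, 10 e⁻), Al3+ (Z=13, 10 e⁻), Mg2+ (Z=12, 10 e⁻), Na+ (Z=11, 10 e⁻), Cs+ (Z=55, 54 e⁻), Te2- (Z=52, 54 e⁻). Si4+ < Al3+ (isoelectronic, higher Z=14 is smaller); Al3+ < Mg2+ (both 10 e⁻, Z=13>12); Mg2+ < Na+ (both 10 e⁻, Z=12>11); Na+ < Cs+ (same group, period 3 vs 6); Cs+ < Te2- (both 54 e⁻, Z=55>52).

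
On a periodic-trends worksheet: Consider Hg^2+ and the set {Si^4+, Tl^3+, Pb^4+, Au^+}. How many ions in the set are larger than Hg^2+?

1

Work out protons and electrons: Si^4+: 10 e⁻, Z=14, Pb^4+: 78 e⁻, Z=82, Tl^3+: 78 e⁻, Z=81, Hg^2+: 78 e⁻, Z=80, Au^+: 78 e⁻, Z=79. Si^4+ < Pb^4+ (same group, period 3 vs 6); Pb^4+ < Tl^3+ (isoelectronic, higher Z=82 is smaller); Tl^3+ < Hg^2+ (both 78 e⁻, Z=81>80); Hg^2+ < Au^+ (isoelectronic, higher Z=80 is smaller).
Relative to Hg^2+, the ions that are larger are Au^+. That's 1.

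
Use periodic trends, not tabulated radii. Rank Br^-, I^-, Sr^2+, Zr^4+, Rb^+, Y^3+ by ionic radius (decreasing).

I^- > Br^- > Rb^+ > Sr^2+ > Y^3+ > Zr^4+

Zr^4+: 36 e⁻, Z=40, Y^3+: 36 e⁻, Z=39, Sr^2+: 36 e⁻, Z=38, Rb^+: 36 e⁻, Z=37, Br^-: 36 e⁻, Z=35, I^-: 54 e⁻, Z=53. Zr^4+ < Y^3+ (both 36 e⁻, Z=40>39); Y^3+ < Sr^2+ (isoelectronic, higher Z=39 is smaller); Sr^2+ < Rb^+ (isoelectronic, higher Z=38 is smaller); Rb^+ < Br^- (both 36 e⁻, Z=37>35); Br^- < I^- (same group, 1 shell fewer).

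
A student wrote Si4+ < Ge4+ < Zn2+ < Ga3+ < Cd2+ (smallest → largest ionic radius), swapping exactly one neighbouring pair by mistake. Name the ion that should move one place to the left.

Ga3+

Compare adjacent ions: Ga3+ and Zn2+ share 28 electrons; the higher nuclear charge on Ga (Z=31) contracts it more, so Ga3+ < Zn2+ — yet in this increasing list Zn2+ sits before Ga3+. Nothing else is reversed, so Ga3+ should move one place to the left.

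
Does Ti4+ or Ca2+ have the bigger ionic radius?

Ca2+

These species are isoelectronic with 18 electrons. The only difference is the number of protons: Ti4+ (Z=22), Ca2+ (Z=20). The strongest nuclear pull (Ti4+) gives the smallest ion.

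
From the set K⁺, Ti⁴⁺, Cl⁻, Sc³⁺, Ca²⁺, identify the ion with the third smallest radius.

Ca²⁺

Each ion has 18 electrons. The ranking follows nuclear charge in reverse — greater Z gives a smaller radius. Ti⁴⁺ (Z=22), Sc³⁺ (Z=21), Ca²⁺ (Z=20), K⁺ (Z=19), Cl⁻ (Z=17).
Full ascending order: Ti⁴⁺ < Sc³⁺ < Ca²⁺ < K⁺ < Cl⁻. Counting from the smallest, position 3 is Ca²⁺.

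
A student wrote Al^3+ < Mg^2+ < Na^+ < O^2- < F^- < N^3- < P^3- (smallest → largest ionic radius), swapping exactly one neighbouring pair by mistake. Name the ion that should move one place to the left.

Scanning neighbour by neighbour, only O^2-/F^- violates a trend: they are isoelectronic (10 e⁻) and F has more protons than O (9 vs 8), making F^- smaller. That makes F^- the one sitting a position late relative to where it belongs.

F^-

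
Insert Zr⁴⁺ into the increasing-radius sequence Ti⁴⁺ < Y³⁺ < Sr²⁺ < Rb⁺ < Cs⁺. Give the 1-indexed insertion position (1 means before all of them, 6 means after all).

2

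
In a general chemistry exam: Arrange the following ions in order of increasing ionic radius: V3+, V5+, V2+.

V5+ < V3+ < V2+

These are all V ions. Removing more electrons (higher positive charge) pulls the remaining electrons in closer, so V5+ is smallest and V2+ is largest.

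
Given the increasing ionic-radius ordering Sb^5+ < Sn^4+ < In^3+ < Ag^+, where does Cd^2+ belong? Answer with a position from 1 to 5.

4

All of these have 46 electrons (isoelectronic). With the same electron cloud, the ion with the most protons pulls it in tightest. Nuclear charges: Sb^5+ (Z=51), Sn^4+ (Z=50), In^3+ (Z=49), Cd^2+ (Z=48), Ag^+ (Z=47). Highest Z is smallest.
Merged order: Sb^5+ < Sn^4+ < In^3+ < Cd^2+ < Ag^+ — Cd^2+ is number 4.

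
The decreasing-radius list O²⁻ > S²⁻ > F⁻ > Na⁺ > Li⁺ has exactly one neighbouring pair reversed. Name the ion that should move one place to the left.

S²⁻

Scanning neighbour by neighbour, only O²⁻/S²⁻ violates a trend: same group and charge — period 2 sits above period 3, so O²⁻ is smaller. That makes S²⁻ the one sitting a position late relative to where it belongs.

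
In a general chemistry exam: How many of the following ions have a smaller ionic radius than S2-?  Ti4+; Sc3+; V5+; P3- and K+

These species are isoelectronic with 18 electrons. The only difference is the number of protons: V5+ (Z=23), Ti4+ (Z=22), Sc3+ (Z=21), K+ (Z=19), S2- (Z=16), P3- (Z=15). The strongest nuclear pull (V5+) gives the smallest ion.
Ordering all of them (including S2-) by radius gives V5+ < Ti4+ < Sc3+ < K+ < S2- < P3-. Count: 4.

4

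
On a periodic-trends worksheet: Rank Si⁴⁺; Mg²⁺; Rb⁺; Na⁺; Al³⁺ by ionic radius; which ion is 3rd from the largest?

First list Z and electron count for each: Si⁴⁺: 10 e⁻, Z=14, Al³⁺: 10 e⁻, Z=13, Mg²⁺: 10 e⁻, Z=12, Na⁺: 10 e⁻, Z=11, Rb⁺: 36 e⁻, Z=37. Si⁴⁺ < Al³⁺ (both 10 e⁻, Z=14>13); Al³⁺ < Mg²⁺ (isoelectronic, higher Z=13 is smaller); Mg²⁺ < Na⁺ (isoelectronic, higher Z=12 is smaller); Na⁺ < Rb⁺ (same group, period 3 vs 5).
Ordering: Si⁴⁺ < Al³⁺ < Mg²⁺ < Na⁺ < Rb⁺. The 3rd largest is Mg²⁺.

Mg²⁺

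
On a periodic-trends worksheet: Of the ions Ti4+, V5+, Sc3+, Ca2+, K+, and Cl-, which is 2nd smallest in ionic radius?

Ti4+

These species are isoelectronic with 18 electrons. The only difference is the number of protons: V5+ (Z=23), Ti4+ (Z=22), Sc3+ (Z=21), Ca2+ (Z=20), K+ (Z=19), Cl- (Z=17). The strongest nuclear pull (V5+) gives the smallest ion.
So the order is V5+ < Ti4+ < Sc3+ < Ca2+ < K+ < Cl-; the 2nd-smallest ion is Ti4+.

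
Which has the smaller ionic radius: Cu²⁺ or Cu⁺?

Cu²⁺

These are all Cu ions. Removing more electrons (higher positive charge) pulls the remaining electrons in closer, so Cu²⁺ is smallest and Cu⁺ is largest.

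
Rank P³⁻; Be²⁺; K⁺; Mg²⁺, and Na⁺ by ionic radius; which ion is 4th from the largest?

Work out protons and electrons: Be²⁺ (Z=4, 2 e⁻), Mg²⁺ (Z=12, 10 e⁻), Na⁺ (Z=11, 10 e⁻), K⁺ (Z=19, 18 e⁻), P³⁻ (Z=15, 18 e⁻). Be²⁺ < Mg²⁺ (same group, period 2 vs 3); Mg²⁺ < Na⁺ (both 10 e⁻, Z=12>11); Na⁺ < K⁺ (same group, 1 shell fewer); K⁺ < P³⁻ (isoelectronic, higher Z=19 is smaller).
Full ascending order: Be²⁺ < Mg²⁺ < Na⁺ < K⁺ < P³⁻. Counting from the largest, position 4 is Mg²⁺.

Mg²⁺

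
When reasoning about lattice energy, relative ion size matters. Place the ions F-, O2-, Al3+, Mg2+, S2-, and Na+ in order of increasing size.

Al3+ (Z=13, 10 e⁻), Mg2+ (Z=12, 10 e⁻), Na+ (Z=11, 10 e⁻), F- (Z=9, 10 e⁻), O2- (Z=8, 10 e⁻), S2- (Z=16, 18 e⁻). Al3+ < Mg2+ (isoelectronic, higher Z=13 is smaller); Mg2+ < Na+ (both 10 e⁻, Z=12>11); Na+ < F- (isoelectronic, higher Z=11 is smaller); F- < O2- (both 10 e⁻, Z=9>8); O2- < S2- (same group, 1 shell fewer).

Al3+ < Mg2+ < Na+ < F- < O2- < S2-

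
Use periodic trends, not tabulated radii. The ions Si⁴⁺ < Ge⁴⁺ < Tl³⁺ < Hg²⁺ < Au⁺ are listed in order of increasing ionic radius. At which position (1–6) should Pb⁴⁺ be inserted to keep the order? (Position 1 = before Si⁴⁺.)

3

Work out protons and electrons: Si⁴⁺ has 10 e⁻ (Z=14), Ge⁴⁺ has 28 e⁻ (Z=32), Pb⁴⁺ has 78 e⁻ (Z=82), Tl³⁺ has 78 e⁻ (Z=81), Hg²⁺ has 78 e⁻ (Z=80), Au⁺ has 78 e⁻ (Z=79). Si⁴⁺ < Ge⁴⁺ (same group, 1 shell fewer); Ge⁴⁺ < Pb⁴⁺ (same group, 2 shells fewer); Pb⁴⁺ < Tl³⁺ (isoelectronic, higher Z=82 is smaller); Tl³⁺ < Hg²⁺ (isoelectronic, higher Z=81 is smaller); Hg²⁺ < Au⁺ (both 78 e⁻, Z=80>79).
The complete sequence is Si⁴⁺ < Ge⁴⁺ < Pb⁴⁺ < Tl³⁺ < Hg²⁺ < Au⁺. Pb⁴⁺ sits at position 3.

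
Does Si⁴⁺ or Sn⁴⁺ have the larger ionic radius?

These ions sit in one column with identical charge. Each step down the periodic table adds a principal shell, increasing the radius.

Sn⁴⁺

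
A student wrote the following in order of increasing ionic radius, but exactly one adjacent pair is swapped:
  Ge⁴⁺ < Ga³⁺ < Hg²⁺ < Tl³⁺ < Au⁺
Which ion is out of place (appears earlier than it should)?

The pair Hg²⁺, Tl³⁺ is the wrong way round — Tl³⁺ and Hg²⁺ share 78 electrons; the higher nuclear charge on Tl (Z=81) contracts it more, so Tl³⁺ < Hg²⁺. All other adjacent pairs agree with periodic trends, so Hg²⁺ is the misplaced ion.

Hg²⁺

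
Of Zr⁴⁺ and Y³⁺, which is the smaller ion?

Zr⁴⁺

All of these have 36 electrons (isoelectronic). With the same electron cloud, the ion with the most protons pulls it in tightest. Nuclear charges: Zr⁴⁺ (Z=40), Y³⁺ (Z=39). Highest Z is smallest.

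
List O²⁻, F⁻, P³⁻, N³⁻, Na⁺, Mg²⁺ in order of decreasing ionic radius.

P³⁻ > N³⁻ > O²⁻ > F⁻ > Na⁺ > Mg²⁺

Tabulating Z and e⁻: Mg²⁺ has 10 e⁻ (Z=12), Na⁺ has 10 e⁻ (Z=11), F⁻ has 10 e⁻ (Z=9), O²⁻ has 10 e⁻ (Z=8), N³⁻ has 10 e⁻ (Z=7), P³⁻ has 18 e⁻ (Z=15). Mg²⁺ < Na⁺ (isoelectronic, higher Z=12 is smaller); Na⁺ < F⁻ (isoelectronic, higher Z=11 is smaller); F⁻ < O²⁻ (both 10 e⁻, Z=9>8); O²⁻ < N³⁻ (isoelectronic, higher Z=8 is smaller); N³⁻ < P³⁻ (same group, 1 shell fewer).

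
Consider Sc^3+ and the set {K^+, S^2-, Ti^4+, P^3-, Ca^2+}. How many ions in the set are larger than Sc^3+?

4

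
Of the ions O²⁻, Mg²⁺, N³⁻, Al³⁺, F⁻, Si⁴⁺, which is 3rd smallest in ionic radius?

Mg²⁺

Isoelectronic series (10 e⁻ each). Size is set by nuclear charge: more protons means a smaller ion. Si⁴⁺ (Z=14), Al³⁺ (Z=13), Mg²⁺ (Z=12), F⁻ (Z=9), O²⁻ (Z=8), N³⁻ (Z=7).
Ordering: Si⁴⁺ < Al³⁺ < Mg²⁺ < F⁻ < O²⁻ < N³⁻. The 3rd smallest is Mg²⁺.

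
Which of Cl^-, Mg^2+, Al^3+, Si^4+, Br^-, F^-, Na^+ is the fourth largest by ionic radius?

Na^+

Tabulating Z and e⁻: Si^4+ (Z=14, 10 e⁻), Al^3+ (Z=13, 10 e⁻), Mg^2+ (Z=12, 10 e⁻), Na^+ (Z=11, 10 e⁻), F^- (Z=9, 10 e⁻), Cl^- (Z=17, 18 e⁻), Br^- (Z=35, 36 e⁻). Si^4+ < Al^3+ (both 10 e⁻, Z=14>13); Al^3+ < Mg^2+ (both 10 e⁻, Z=13>12); Mg^2+ < Na^+ (both 10 e⁻, Z=12>11); Na^+ < F^- (isoelectronic, higher Z=11 is smaller); F^- < Cl^- (same group, period 2 vs 3); Cl^- < Br^- (same group, period 3 vs 4).
That gives Si^4+ < Al^3+ < Mg^2+ < Na^+ < F^- < Cl^- < Br^-. From the largest end, number 4 is Na^+.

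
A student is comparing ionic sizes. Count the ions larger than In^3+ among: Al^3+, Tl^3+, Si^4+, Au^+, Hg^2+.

Work out protons and electrons: Si^4+: 10 e⁻, Z=14, Al^3+: 10 e⁻, Z=13, In^3+: 46 e⁻, Z=49, Tl^3+: 78 e⁻, Z=81, Hg^2+: 78 e⁻, Z=80, Au^+: 78 e⁻, Z=79. Si^4+ < Al^3+ (isoelectronic, higher Z=14 is smaller); Al^3+ < In^3+ (same group, 2 shells fewer); In^3+ < Tl^3+ (same group, 1 shell fewer); Tl^3+ < Hg^2+ (both 78 e⁻, Z=81>80); Hg^2+ < Au^+ (isoelectronic, higher Z=80 is smaller).
Placing each against In^3+: smaller — Si^4+, Al^3+; larger — Tl^3+, Hg^2+, Au^+. Count: 3.

3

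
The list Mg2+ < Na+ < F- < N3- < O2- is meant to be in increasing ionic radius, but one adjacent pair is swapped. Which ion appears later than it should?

Check each adjacent pair. N3- and O2- are reversed: both have 10 electrons but Z(O)=8 > Z(N)=7, so O2- should be the smaller of the two. No other neighbouring pair contradicts the periodic trends, so O2- is the ion listed too late.

O2-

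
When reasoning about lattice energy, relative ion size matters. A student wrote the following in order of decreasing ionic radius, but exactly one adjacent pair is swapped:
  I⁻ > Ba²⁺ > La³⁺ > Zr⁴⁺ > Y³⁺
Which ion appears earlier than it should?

Compare adjacent ions: both have 36 electrons but Z(Zr)=40 > Z(Y)=39, so Zr⁴⁺ should be the smaller of the two — yet in this decreasing list Zr⁴⁺ sits before Y³⁺. Nothing else is reversed, so Zr⁴⁺ should move one place to the right.

Zr⁴⁺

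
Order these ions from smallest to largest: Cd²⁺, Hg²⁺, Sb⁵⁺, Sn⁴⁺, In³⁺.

Sb⁵⁺ < Sn⁴⁺ < In³⁺ < Cd²⁺ < Hg²⁺

Sb⁵⁺ has 46 e⁻ (Z=51), Sn⁴⁺ has 46 e⁻ (Z=50), In³⁺ has 46 e⁻ (Z=49), Cd²⁺ has 46 e⁻ (Z=48), Hg²⁺ has 78 e⁻ (Z=80). Sb⁵⁺ < Sn⁴⁺ (isoelectronic, higher Z=51 is smaller); Sn⁴⁺ < In³⁺ (both 46 e⁻, Z=50>49); In³⁺ < Cd²⁺ (both 46 e⁻, Z=49>48); Cd²⁺ < Hg²⁺ (same group, 1 shell fewer).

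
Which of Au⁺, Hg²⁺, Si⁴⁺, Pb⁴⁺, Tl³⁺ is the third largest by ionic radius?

Electron counts and nuclear charges: Si⁴⁺ (Z=14, 10 e⁻), Pb⁴⁺ (Z=82, 78 e⁻), Tl³⁺ (Z=81, 78 e⁻), Hg²⁺ (Z=80, 78 e⁻), Au⁺ (Z=79, 78 e⁻). Si⁴⁺ < Pb⁴⁺ (same group, period 3 vs 6); Pb⁴⁺ < Tl³⁺ (isoelectronic, higher Z=82 is smaller); Tl³⁺ < Hg²⁺ (isoelectronic, higher Z=81 is smaller); Hg²⁺ < Au⁺ (both 78 e⁻, Z=80>79).
Full ascending order: Si⁴⁺ < Pb⁴⁺ < Tl³⁺ < Hg²⁺ < Au⁺. Counting from the largest, position 3 is Tl³⁺.

Tl³⁺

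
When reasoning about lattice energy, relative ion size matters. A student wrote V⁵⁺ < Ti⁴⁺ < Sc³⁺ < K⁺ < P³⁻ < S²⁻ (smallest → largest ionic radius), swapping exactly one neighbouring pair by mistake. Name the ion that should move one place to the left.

S²⁻

Scanning neighbour by neighbour, only P³⁻/S²⁻ violates a trend: both have 18 electrons but Z(S)=16 > Z(P)=15, so S²⁻ should be the smaller of the two. That makes S²⁻ the one sitting a position late relative to where it belongs.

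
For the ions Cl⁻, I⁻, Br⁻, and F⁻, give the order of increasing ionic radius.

All are in the same group with charge -1. Radius grows down the group as n (the outermost shell) increases.

F⁻ < Cl⁻ < Br⁻ < I⁻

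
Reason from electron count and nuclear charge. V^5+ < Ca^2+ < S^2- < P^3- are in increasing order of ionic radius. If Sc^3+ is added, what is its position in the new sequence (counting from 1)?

Isoelectronic series (18 e⁻ each). Size is set by nuclear charge: more protons means a smaller ion. V^5+ (Z=23), Sc^3+ (Z=21), Ca^2+ (Z=20), S^2- (Z=16), P^3- (Z=15).
With Sc^3+ included the full order is V^5+ < Sc^3+ < Ca^2+ < S^2- < P^3-, so it takes position 2.

2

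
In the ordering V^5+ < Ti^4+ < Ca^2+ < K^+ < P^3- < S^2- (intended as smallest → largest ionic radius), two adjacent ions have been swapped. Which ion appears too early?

P^3-

Check each adjacent pair. P^3- and S^2- are reversed: both have 18 electrons but Z(S)=16 > Z(P)=15, so S^2- should be the smaller of the two. No other neighbouring pair contradicts the periodic trends, so P^3- is the ion listed too early.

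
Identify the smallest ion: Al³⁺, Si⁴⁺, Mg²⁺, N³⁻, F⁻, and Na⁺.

Isoelectronic series (10 e⁻ each). Size is set by nuclear charge: more protons means a smaller ion. Si⁴⁺ (Z=14), Al³⁺ (Z=13), Mg²⁺ (Z=12), Na⁺ (Z=11), F⁻ (Z=9), N³⁻ (Z=7).

Si⁴⁺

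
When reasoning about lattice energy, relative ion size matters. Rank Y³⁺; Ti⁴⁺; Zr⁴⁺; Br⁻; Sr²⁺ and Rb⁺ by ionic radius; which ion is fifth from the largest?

Work out protons and electrons: Ti⁴⁺ has 18 e⁻ (Z=22), Zr⁴⁺ has 36 e⁻ (Z=40), Y³⁺ has 36 e⁻ (Z=39), Sr²⁺ has 36 e⁻ (Z=38), Rb⁺ has 36 e⁻ (Z=37), Br⁻ has 36 e⁻ (Z=35). Ti⁴⁺ < Zr⁴⁺ (same group, period 4 vs 5); Zr⁴⁺ < Y³⁺ (both 36 e⁻, Z=40>39); Y³⁺ < Sr²⁺ (both 36 e⁻, Z=39>38); Sr²⁺ < Rb⁺ (isoelectronic, higher Z=38 is smaller); Rb⁺ < Br⁻ (isoelectronic, higher Z=37 is smaller).
Ordering: Ti⁴⁺ < Zr⁴⁺ < Y³⁺ < Sr²⁺ < Rb⁺ < Br⁻. The fifth largest is Zr⁴⁺.

Zr⁴⁺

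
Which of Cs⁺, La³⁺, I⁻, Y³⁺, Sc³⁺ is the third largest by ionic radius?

La³⁺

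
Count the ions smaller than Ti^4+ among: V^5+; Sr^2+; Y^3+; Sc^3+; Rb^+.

1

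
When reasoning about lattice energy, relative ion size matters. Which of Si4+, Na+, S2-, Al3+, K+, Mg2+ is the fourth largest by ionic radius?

Mg2+

Tabulating Z and e⁻: Si4+: 10 e⁻, Z=14, Al3+: 10 e⁻, Z=13, Mg2+: 10 e⁻, Z=12, Na+: 10 e⁻, Z=11, K+: 18 e⁻, Z=19, S2-: 18 e⁻, Z=16. Si4+ < Al3+ (isoelectronic, higher Z=14 is smaller); Al3+ < Mg2+ (isoelectronic, higher Z=13 is smaller); Mg2+ < Na+ (both 10 e⁻, Z=12>11); Na+ < K+ (same group, period 3 vs 4); K+ < S2- (isoelectronic, higher Z=19 is smaller).
So the order is Si4+ < Al3+ < Mg2+ < Na+ < K+ < S2-; the 4th-largest ion is Mg2+.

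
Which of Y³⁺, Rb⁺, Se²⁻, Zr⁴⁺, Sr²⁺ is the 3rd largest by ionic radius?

These species are isoelectronic with 36 electrons. The only difference is the number of protons: Zr⁴⁺ (Z=40), Y³⁺ (Z=39), Sr²⁺ (Z=38), Rb⁺ (Z=37), Se²⁻ (Z=34). The strongest nuclear pull (Zr⁴⁺) gives the smallest ion.
So the order is Zr⁴⁺ < Y³⁺ < Sr²⁺ < Rb⁺ < Se²⁻; the 3rd-largest ion is Sr²⁺.

Sr²⁺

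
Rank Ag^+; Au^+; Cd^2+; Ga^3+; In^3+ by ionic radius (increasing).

Ga^3+ < In^3+ < Cd^2+ < Ag^+ < Au^+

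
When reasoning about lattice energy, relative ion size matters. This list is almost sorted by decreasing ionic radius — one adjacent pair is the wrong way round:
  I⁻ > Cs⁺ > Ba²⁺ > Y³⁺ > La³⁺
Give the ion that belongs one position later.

Check each adjacent pair. Y³⁺ and La³⁺ are reversed: same group and charge — period 5 sits above period 6, so Y³⁺ is smaller. No other neighbouring pair contradicts the periodic trends, so Y³⁺ is the ion listed too early.

Y³⁺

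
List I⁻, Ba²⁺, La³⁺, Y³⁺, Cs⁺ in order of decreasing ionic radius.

I⁻ > Cs⁺ > Ba²⁺ > La³⁺ > Y³⁺

First list Z and electron count for each: Y³⁺: 36 e⁻, Z=39, La³⁺: 54 e⁻, Z=57, Ba²⁺: 54 e⁻, Z=56, Cs⁺: 54 e⁻, Z=55, I⁻: 54 e⁻, Z=53. Y³⁺ < La³⁺ (same group, period 5 vs 6); La³⁺ < Ba²⁺ (both 54 e⁻, Z=57>56); Ba²⁺ < Cs⁺ (both 54 e⁻, Z=56>55); Cs⁺ < I⁻ (isoelectronic, higher Z=55 is smaller).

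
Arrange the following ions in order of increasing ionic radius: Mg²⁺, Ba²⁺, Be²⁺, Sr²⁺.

All are in the same group with charge +2. Radius grows down the group as n (the outermost shell) increases.

Be²⁺ < Mg²⁺ < Sr²⁺ < Ba²⁺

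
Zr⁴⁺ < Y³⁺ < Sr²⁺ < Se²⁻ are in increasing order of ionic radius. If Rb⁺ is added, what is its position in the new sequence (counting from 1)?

4

All of these have 36 electrons (isoelectronic). With the same electron cloud, the ion with the most protons pulls it in tightest. Nuclear charges: Zr⁴⁺ (Z=40), Y³⁺ (Z=39), Sr²⁺ (Z=38), Rb⁺ (Z=37), Se²⁻ (Z=34). Highest Z is smallest.
Merged order: Zr⁴⁺ < Y³⁺ < Sr²⁺ < Rb⁺ < Se²⁻ — Rb⁺ is number 4.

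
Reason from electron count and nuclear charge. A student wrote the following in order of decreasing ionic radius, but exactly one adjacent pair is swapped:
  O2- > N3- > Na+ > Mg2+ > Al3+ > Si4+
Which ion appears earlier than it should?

Check each adjacent pair. O2- and N3- are reversed: both have 10 electrons but Z(O)=8 > Z(N)=7, so O2- should be the smaller of the two. No other neighbouring pair contradicts the periodic trends, so O2- is the ion listed too early.

O2-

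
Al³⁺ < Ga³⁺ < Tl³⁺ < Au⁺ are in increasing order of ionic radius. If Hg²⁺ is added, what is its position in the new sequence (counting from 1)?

Al³⁺ has 10 e⁻ (Z=13), Ga³⁺ has 28 e⁻ (Z=31), Tl³⁺ has 78 e⁻ (Z=81), Hg²⁺ has 78 e⁻ (Z=80), Au⁺ has 78 e⁻ (Z=79). Al³⁺ < Ga³⁺ (same group, 1 shell fewer); Ga³⁺ < Tl³⁺ (same group, 2 shells fewer); Tl³⁺ < Hg²⁺ (isoelectronic, higher Z=81 is smaller); Hg²⁺ < Au⁺ (both 78 e⁻, Z=80>79).
With Hg²⁺ included the full order is Al³⁺ < Ga³⁺ < Tl³⁺ < Hg²⁺ < Au⁺, so it takes position 4.

4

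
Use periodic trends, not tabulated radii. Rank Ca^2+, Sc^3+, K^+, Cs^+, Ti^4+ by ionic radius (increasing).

First list Z and electron count for each: Ti^4+: 18 e⁻, Z=22, Sc^3+: 18 e⁻, Z=21, Ca^2+: 18 e⁻, Z=20, K^+: 18 e⁻, Z=19, Cs^+: 54 e⁻, Z=55. Ti^4+ < Sc^3+ (isoelectronic, higher Z=22 is smaller); Sc^3+ < Ca^2+ (isoelectronic, higher Z=21 is smaller); Ca^2+ < K^+ (both 18 e⁻, Z=20>19); K^+ < Cs^+ (same group, period 4 vs 6).

Ti^4+ < Sc^3+ < Ca^2+ < K^+ < Cs^+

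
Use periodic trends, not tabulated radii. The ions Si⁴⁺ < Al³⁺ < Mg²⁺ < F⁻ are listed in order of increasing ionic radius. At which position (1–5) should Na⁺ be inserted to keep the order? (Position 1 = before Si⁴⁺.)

4

Isoelectronic series (10 e⁻ each). Size is set by nuclear charge: more protons means a smaller ion. Si⁴⁺ (Z=14), Al³⁺ (Z=13), Mg²⁺ (Z=12), Na⁺ (Z=11), F⁻ (Z=9).
With Na⁺ included the full order is Si⁴⁺ < Al³⁺ < Mg²⁺ < Na⁺ < F⁻, so it takes position 4.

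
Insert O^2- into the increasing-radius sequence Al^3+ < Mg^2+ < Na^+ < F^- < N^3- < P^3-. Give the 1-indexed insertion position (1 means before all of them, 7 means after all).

Electron counts and nuclear charges: Al^3+ (Z=13, 10 e⁻), Mg^2+ (Z=12, 10 e⁻), Na^+ (Z=11, 10 e⁻), F^- (Z=9, 10 e⁻), O^2- (Z=8, 10 e⁻), N^3- (Z=7, 10 e⁻), P^3- (Z=15, 18 e⁻). Al^3+ < Mg^2+ (isoelectronic, higher Z=13 is smaller); Mg^2+ < Na^+ (isoelectronic, higher Z=12 is smaller); Na^+ < F^- (isoelectronic, higher Z=11 is smaller); F^- < O^2- (isoelectronic, higher Z=9 is smaller); O^2- < N^3- (isoelectronic, higher Z=8 is smaller); N^3- < P^3- (same group, 1 shell fewer).
The complete sequence is Al^3+ < Mg^2+ < Na^+ < F^- < O^2- < N^3- < P^3-. O^2- sits at position 5.

5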